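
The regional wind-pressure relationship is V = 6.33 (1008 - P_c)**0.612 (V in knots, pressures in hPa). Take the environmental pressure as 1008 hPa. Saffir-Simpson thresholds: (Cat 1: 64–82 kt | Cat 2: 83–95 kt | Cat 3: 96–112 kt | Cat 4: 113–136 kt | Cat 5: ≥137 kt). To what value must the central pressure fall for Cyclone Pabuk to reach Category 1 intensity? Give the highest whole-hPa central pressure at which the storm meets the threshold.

Category 1 begins at V = 64 kt.
Required ΔP = (64/6.33)^(1/0.612) = 10.111^1.634 ≈ 43.83 hPa.
P_c ≤ 1008 − 43.83 = 964.17, so the highest integer P_c is 964 hPa.

964 hPa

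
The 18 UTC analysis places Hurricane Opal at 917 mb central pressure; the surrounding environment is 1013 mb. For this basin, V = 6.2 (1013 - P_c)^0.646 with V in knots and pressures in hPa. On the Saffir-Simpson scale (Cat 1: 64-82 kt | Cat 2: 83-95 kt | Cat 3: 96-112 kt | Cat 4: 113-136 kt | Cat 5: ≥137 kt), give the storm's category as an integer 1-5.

4

ΔP = 1013 − 917 = 96 mb.
V ≈ 6.2 × 96^0.646 = 6.2 × 19.08 ≈ 118 kt.
118 kt falls in the Category 4 band.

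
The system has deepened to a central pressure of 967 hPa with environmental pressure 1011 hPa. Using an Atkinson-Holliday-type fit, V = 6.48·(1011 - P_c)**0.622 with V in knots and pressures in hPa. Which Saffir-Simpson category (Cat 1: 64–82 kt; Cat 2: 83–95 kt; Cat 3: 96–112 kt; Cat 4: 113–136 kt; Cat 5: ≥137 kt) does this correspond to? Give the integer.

1

ΔP = 1011 − 967 = 44 hPa.
V ≈ 6.48 × 44^0.622 = 6.48 × 10.53 ≈ 68 kt.
68 kt falls in the Category 1 band.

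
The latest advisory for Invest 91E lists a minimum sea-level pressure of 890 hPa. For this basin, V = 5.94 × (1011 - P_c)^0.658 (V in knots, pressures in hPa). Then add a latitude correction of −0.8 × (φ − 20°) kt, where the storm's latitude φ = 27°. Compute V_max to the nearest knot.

134 kt

ΔP = 1011 − 890 = 121 hPa.
121^0.658 ≈ 23.468.
V ≈ 5.94 × 23.468 ≈ 139.4 kt.
Latitude correction: −0.8 × (27 − 20) = -5.6 kt.
Corrected V ≈ 133.8 kt → 134 kt.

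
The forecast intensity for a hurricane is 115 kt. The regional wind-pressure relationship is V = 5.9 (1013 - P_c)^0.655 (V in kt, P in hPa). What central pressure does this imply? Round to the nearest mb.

920 mb

ΔP = (V / 5.9)^(1/0.655) = (115/5.9)^1.527.
115/5.9 = 19.492; 19.492^1.527 ≈ 93.16 mb.
P_c = 1013 − 93.16 = 919.84 ≈ 920 mb.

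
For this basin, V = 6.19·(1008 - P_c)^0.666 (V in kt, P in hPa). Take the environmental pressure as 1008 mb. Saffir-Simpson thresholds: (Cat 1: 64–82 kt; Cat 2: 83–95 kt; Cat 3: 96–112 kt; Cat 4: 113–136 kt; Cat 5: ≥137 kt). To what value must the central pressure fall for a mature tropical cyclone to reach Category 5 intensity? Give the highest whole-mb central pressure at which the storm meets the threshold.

Category 5 begins at V = 137 kt.
Required ΔP = (137/6.19)^(1/0.666) = 22.132^1.502 ≈ 104.61 mb.
P_c ≤ 1008 − 104.61 = 903.39, so the highest integer P_c is 903 mb.

903 mb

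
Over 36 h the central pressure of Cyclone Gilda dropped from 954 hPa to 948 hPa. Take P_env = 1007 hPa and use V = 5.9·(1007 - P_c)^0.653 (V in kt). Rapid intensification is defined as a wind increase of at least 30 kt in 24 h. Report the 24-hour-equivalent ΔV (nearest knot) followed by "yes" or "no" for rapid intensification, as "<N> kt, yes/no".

4 kt, no

V₁: ΔP = 53, V ≈ 5.9 × 53^0.653 ≈ 78.85 kt.
V₂: ΔP = 59, V ≈ 5.9 × 59^0.653 ≈ 84.57 kt.
ΔV over 36 h = 5.72 kt → 24 h equivalent = 5.72 × 24/36 ≈ 3.81 kt.
4 kt < 30 kt ⇒ not rapid intensification.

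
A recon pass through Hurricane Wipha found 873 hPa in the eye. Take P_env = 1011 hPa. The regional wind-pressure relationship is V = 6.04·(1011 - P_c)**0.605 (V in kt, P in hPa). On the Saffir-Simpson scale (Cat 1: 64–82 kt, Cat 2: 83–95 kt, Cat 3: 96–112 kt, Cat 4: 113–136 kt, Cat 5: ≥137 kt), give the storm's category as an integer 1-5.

4

ΔP = 1011 − 873 = 138 hPa.
V ≈ 6.04 × 138^0.605 = 6.04 × 19.71 ≈ 119 kt.
119 kt falls in the Category 4 band.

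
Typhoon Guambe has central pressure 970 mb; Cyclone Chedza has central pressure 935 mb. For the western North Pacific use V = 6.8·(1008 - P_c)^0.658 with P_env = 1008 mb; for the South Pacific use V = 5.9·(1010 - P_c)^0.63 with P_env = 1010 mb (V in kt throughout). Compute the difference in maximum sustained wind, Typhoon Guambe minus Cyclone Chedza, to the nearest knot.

Typhoon Guambe: ΔP = 38; V ≈ 6.8 × 38^0.658 ≈ 74.47 kt.
Cyclone Chedza: ΔP = 75; V ≈ 5.9 × 75^0.63 ≈ 89.57 kt.
Difference ≈ 74.47 − 89.57 = -15.10 → -15 kt.

-15 kt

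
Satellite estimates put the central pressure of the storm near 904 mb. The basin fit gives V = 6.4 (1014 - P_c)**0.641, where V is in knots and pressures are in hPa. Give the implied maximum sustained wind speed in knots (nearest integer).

ΔP = 1014 − 904 = 110 mb.
110^0.641 ≈ 20.349.
V ≈ 6.4 × 20.349 ≈ 130.2 kt.

130 kt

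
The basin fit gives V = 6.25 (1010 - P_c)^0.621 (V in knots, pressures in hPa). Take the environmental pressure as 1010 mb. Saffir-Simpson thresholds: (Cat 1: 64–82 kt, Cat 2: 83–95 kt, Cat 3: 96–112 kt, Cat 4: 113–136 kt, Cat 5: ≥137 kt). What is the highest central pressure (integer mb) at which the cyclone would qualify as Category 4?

904 mb

Category 4 begins at V = 113 kt.
Required ΔP = (113/6.25)^(1/0.621) = 18.080^1.610 ≈ 105.80 mb.
P_c ≤ 1010 − 105.80 = 904.20, so the highest integer P_c is 904 mb.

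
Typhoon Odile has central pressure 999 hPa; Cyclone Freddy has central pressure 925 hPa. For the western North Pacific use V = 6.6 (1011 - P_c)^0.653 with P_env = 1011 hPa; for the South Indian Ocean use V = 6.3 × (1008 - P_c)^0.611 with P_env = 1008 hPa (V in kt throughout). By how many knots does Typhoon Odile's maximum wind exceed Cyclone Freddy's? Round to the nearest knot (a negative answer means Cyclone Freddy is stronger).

-60 kt

Typhoon Odile: ΔP = 12; V ≈ 6.6 × 12^0.653 ≈ 33.44 kt.
Cyclone Freddy: ΔP = 83; V ≈ 6.3 × 83^0.611 ≈ 93.73 kt.
Difference ≈ 33.44 − 93.73 = -60.29 → -60 kt.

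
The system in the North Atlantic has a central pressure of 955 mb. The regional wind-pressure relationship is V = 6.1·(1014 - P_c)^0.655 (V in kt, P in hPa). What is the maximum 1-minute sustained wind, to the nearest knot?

88 kt

ΔP = 1014 − 955 = 59 mb.
59^0.655 ≈ 14.451.
V ≈ 6.1 × 14.451 ≈ 88.2 kt.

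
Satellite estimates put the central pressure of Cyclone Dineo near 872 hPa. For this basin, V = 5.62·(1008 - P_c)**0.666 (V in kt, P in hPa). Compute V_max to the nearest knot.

ΔP = 1008 − 872 = 136 hPa.
136^0.666 ≈ 26.359.
V ≈ 5.62 × 26.359 ≈ 148.1 kt.

148 kt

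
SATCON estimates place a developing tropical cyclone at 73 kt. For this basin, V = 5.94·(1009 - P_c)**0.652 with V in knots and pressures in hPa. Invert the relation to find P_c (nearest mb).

ΔP = (V / 5.94)^(1/0.652) = (73/5.94)^1.534.
73/5.94 = 12.290; 12.290^1.534 ≈ 46.89 mb.
P_c = 1009 − 46.89 = 962.11 ≈ 962 mb.

962 mb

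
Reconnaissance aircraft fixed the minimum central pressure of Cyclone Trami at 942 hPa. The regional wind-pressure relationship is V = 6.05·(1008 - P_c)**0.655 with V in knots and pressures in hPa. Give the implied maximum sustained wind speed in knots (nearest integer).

94 kt

ΔP = 1008 − 942 = 66 hPa.
66^0.655 ≈ 15.553.
V ≈ 6.05 × 15.553 ≈ 94.1 kt.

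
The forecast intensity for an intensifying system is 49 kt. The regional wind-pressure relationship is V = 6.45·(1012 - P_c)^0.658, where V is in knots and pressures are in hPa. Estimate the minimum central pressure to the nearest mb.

990 mb

ΔP = (V / 6.45)^(1/0.658) = (49/6.45)^1.520.
49/6.45 = 7.597; 7.597^1.520 ≈ 21.79 mb.
P_c = 1012 − 21.79 = 990.21 ≈ 990 mb.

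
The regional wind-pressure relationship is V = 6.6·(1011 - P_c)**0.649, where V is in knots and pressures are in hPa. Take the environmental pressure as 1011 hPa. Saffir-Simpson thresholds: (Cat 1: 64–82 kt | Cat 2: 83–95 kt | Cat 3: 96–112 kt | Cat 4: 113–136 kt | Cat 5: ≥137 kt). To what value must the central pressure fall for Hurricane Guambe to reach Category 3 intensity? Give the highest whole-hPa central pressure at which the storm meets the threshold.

Category 3 begins at V = 96 kt.
Required ΔP = (96/6.6)^(1/0.649) = 14.545^1.541 ≈ 61.88 hPa.
P_c ≤ 1011 − 61.88 = 949.12, so the highest integer P_c is 949 hPa.

949 hPa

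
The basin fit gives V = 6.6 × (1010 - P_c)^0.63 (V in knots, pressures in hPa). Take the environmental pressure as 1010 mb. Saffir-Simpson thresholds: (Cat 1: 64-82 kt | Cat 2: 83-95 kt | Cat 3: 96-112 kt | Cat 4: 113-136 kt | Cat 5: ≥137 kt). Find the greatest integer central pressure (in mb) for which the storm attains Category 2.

Category 2 begins at V = 83 kt.
Required ΔP = (83/6.6)^(1/0.63) = 12.576^1.587 ≈ 55.63 mb.
P_c ≤ 1010 − 55.63 = 954.37, so the highest integer P_c is 954 mb.

954 mb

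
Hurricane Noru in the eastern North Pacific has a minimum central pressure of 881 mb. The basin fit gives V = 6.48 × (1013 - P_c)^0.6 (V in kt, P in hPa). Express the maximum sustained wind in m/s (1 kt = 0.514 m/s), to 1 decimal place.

62.4 m/s

ΔP = 1013 − 881 = 132 mb.
V ≈ 6.48 × 132^0.6 = 6.48 × 18.722 ≈ 121.316 kt.
121.316 × 0.514 ≈ 62.36 m/s → 62.4 m/s.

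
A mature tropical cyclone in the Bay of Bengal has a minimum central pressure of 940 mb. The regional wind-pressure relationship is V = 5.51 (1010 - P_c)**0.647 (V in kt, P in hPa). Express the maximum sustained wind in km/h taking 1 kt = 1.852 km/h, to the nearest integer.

ΔP = 1010 − 940 = 70 mb.
V ≈ 5.51 × 70^0.647 = 5.51 × 15.624 ≈ 86.086 kt.
86.086 × 1.852 ≈ 159.43 km/h → 159 km/h.

159 km/h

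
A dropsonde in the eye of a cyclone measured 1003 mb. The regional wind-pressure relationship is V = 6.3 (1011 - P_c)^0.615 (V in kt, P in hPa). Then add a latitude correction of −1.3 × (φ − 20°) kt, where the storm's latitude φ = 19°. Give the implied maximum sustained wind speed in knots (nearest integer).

24 kt

ΔP = 1011 − 1003 = 8 mb.
8^0.615 ≈ 3.593.
V ≈ 6.3 × 3.593 ≈ 22.6 kt.
Latitude correction: −1.3 × (19 − 20) = 1.3 kt.
Corrected V ≈ 23.9 kt → 24 kt.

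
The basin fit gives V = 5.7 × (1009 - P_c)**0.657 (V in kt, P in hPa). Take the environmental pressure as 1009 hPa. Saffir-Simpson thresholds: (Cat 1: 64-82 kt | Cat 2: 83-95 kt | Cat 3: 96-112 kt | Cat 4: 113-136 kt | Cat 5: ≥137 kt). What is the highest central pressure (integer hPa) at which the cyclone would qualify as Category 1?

Category 1 begins at V = 64 kt.
Required ΔP = (64/5.7)^(1/0.657) = 11.228^1.522 ≈ 39.69 hPa.
P_c ≤ 1009 − 39.69 = 969.31, so the highest integer P_c is 969 hPa.

969 hPa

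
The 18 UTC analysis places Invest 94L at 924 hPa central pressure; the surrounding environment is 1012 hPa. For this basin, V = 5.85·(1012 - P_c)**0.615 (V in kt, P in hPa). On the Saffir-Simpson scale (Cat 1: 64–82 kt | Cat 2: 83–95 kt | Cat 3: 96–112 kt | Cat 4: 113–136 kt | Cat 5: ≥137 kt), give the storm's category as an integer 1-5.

ΔP = 1012 − 924 = 88 hPa.
V ≈ 5.85 × 88^0.615 = 5.85 × 15.70 ≈ 92 kt.
92 kt falls in the Category 2 band.

2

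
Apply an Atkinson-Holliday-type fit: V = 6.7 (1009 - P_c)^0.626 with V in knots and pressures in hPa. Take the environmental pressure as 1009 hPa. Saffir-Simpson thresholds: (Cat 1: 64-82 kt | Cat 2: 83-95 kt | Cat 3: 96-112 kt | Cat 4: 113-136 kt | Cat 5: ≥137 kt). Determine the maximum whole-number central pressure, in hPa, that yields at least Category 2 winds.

953 hPa

Category 2 begins at V = 83 kt.
Required ΔP = (83/6.7)^(1/0.626) = 12.388^1.597 ≈ 55.72 hPa.
P_c ≤ 1009 − 55.72 = 953.28, so the highest integer P_c is 953 hPa.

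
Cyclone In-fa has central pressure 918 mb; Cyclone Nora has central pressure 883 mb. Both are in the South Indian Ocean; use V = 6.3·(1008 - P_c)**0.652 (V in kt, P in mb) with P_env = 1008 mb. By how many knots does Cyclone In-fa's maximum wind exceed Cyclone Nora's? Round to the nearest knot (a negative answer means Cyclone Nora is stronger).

Cyclone In-fa: ΔP = 90; V ≈ 6.3 × 90^0.652 ≈ 118.44 kt.
Cyclone Nora: ΔP = 125; V ≈ 6.3 × 125^0.652 ≈ 146.73 kt.
Difference ≈ 118.44 − 146.73 = -28.29 → -28 kt.

-28 kt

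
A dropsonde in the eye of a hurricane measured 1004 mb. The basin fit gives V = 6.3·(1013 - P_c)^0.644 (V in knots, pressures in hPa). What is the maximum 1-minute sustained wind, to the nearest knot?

26 kt

ΔP = 1013 − 1004 = 9 mb.
9^0.644 ≈ 4.117.
V ≈ 6.3 × 4.117 ≈ 25.9 kt.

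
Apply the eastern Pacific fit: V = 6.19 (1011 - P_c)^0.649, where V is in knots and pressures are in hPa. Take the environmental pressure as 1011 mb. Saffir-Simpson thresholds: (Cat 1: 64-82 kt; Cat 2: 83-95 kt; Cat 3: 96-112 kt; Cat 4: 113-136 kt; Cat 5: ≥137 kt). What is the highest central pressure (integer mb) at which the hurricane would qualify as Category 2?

Category 2 begins at V = 83 kt.
Required ΔP = (83/6.19)^(1/0.649) = 13.409^1.541 ≈ 54.59 mb.
P_c ≤ 1011 − 54.59 = 956.41, so the highest integer P_c is 956 mb.

956 mb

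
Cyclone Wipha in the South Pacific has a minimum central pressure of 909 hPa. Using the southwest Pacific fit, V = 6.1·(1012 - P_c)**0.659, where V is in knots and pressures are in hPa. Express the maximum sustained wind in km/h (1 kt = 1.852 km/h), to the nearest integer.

240 km/h

ΔP = 1012 − 909 = 103 hPa.
V ≈ 6.1 × 103^0.659 = 6.1 × 21.206 ≈ 129.357 kt.
129.357 × 1.852 ≈ 239.57 km/h → 240 km/h.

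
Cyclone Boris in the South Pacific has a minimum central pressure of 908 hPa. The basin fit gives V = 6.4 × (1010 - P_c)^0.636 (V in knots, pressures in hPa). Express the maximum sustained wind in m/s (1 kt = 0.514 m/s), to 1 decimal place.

ΔP = 1010 − 908 = 102 hPa.
V ≈ 6.4 × 102^0.636 = 6.4 × 18.944 ≈ 121.241 kt.
121.241 × 0.514 ≈ 62.32 m/s → 62.3 m/s.

62.3 m/s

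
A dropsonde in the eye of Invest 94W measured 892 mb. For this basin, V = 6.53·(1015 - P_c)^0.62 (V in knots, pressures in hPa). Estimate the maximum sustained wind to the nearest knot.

ΔP = 1015 − 892 = 123 mb.
123^0.62 ≈ 19.758.
V ≈ 6.53 × 19.758 ≈ 129.0 kt.

129 kt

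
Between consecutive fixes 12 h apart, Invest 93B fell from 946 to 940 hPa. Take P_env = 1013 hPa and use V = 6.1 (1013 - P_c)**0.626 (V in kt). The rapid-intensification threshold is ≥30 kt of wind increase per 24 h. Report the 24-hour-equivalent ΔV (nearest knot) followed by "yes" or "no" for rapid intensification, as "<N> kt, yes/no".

V₁: ΔP = 67, V ≈ 6.1 × 67^0.626 ≈ 84.81 kt.
V₂: ΔP = 73, V ≈ 6.1 × 73^0.626 ≈ 89.49 kt.
ΔV over 12 h = 4.68 kt → 24 h equivalent = 4.68 × 24/12 ≈ 9.36 kt.
9 kt < 30 kt ⇒ not rapid intensification.

9 kt, no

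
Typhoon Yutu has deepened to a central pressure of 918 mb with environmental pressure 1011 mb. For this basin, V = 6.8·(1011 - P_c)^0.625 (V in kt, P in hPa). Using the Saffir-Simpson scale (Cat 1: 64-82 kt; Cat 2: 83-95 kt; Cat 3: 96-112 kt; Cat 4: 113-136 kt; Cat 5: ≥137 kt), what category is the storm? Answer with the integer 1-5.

ΔP = 1011 − 918 = 93 mb.
V ≈ 6.8 × 93^0.625 = 6.8 × 16.99 ≈ 116 kt.
116 kt falls in the Category 4 band.

4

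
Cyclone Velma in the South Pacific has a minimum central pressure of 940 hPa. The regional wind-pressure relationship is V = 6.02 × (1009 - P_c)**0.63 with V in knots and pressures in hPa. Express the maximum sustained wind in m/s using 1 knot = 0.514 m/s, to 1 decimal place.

44.6 m/s

ΔP = 1009 − 940 = 69 hPa.
V ≈ 6.02 × 69^0.63 = 6.02 × 14.404 ≈ 86.710 kt.
86.710 × 0.514 ≈ 44.57 m/s → 44.6 m/s.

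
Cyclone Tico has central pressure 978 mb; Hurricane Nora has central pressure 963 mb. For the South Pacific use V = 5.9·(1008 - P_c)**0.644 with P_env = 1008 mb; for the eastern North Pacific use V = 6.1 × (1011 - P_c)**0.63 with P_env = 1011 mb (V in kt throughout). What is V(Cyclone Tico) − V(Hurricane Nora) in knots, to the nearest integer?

Cyclone Tico: ΔP = 30; V ≈ 5.9 × 30^0.644 ≈ 52.74 kt.
Hurricane Nora: ΔP = 48; V ≈ 6.1 × 48^0.63 ≈ 69.91 kt.
Difference ≈ 52.74 − 69.91 = -17.17 → -17 kt.

-17 kt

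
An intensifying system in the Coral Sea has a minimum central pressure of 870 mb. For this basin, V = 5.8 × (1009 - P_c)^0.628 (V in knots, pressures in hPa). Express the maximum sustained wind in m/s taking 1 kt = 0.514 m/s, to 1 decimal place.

ΔP = 1009 − 870 = 139 mb.
V ≈ 5.8 × 139^0.628 = 5.8 × 22.172 ≈ 128.600 kt.
128.600 × 0.514 ≈ 66.10 m/s → 66.1 m/s.

66.1 m/s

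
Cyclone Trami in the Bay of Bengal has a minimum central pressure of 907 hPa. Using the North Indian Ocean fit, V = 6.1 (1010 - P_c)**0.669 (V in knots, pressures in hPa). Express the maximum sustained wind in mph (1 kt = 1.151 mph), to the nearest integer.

ΔP = 1010 − 907 = 103 hPa.
V ≈ 6.1 × 103^0.669 = 6.1 × 22.212 ≈ 135.493 kt.
135.493 × 1.151 ≈ 155.95 mph → 156 mph.

156 mph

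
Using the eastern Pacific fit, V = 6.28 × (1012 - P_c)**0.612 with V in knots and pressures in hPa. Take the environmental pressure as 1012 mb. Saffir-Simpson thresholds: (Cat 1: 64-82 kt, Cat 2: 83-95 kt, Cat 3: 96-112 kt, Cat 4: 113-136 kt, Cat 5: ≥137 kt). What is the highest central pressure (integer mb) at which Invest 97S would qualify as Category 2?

Category 2 begins at V = 83 kt.
Required ΔP = (83/6.28)^(1/0.612) = 13.217^1.634 ≈ 67.90 mb.
P_c ≤ 1012 − 67.90 = 944.10, so the highest integer P_c is 944 mb.

944 mb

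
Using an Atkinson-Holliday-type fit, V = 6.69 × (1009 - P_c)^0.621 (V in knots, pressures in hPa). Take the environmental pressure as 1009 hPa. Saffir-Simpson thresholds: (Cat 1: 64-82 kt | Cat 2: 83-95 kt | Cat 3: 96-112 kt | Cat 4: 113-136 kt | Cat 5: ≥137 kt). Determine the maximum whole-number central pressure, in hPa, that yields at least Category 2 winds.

951 hPa

Category 2 begins at V = 83 kt.
Required ΔP = (83/6.69)^(1/0.621) = 12.407^1.610 ≈ 57.69 hPa.
P_c ≤ 1009 − 57.69 = 951.31, so the highest integer P_c is 951 hPa.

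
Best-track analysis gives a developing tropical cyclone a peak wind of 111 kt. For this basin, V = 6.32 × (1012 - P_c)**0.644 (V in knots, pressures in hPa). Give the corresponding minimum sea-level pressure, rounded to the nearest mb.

926 mb

ΔP = (V / 6.32)^(1/0.644) = (111/6.32)^1.553.
111/6.32 = 17.563; 17.563^1.553 ≈ 85.63 mb.
P_c = 1012 − 85.63 = 926.37 ≈ 926 mb.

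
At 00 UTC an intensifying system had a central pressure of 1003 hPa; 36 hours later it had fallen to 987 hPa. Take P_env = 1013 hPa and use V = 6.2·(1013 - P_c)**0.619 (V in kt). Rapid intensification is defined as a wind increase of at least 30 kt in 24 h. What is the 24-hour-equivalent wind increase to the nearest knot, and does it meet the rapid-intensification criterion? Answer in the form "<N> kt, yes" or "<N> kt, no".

14 kt, no

V₁: ΔP = 10, V ≈ 6.2 × 10^0.619 ≈ 25.79 kt.
V₂: ΔP = 26, V ≈ 6.2 × 26^0.619 ≈ 46.59 kt.
ΔV over 36 h = 20.80 kt → 24 h equivalent = 20.80 × 24/36 ≈ 13.87 kt.
14 kt < 30 kt ⇒ not rapid intensification.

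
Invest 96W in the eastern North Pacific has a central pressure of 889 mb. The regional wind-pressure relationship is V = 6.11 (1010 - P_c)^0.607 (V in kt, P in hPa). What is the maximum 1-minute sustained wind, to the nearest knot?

112 kt

ΔP = 1010 − 889 = 121 mb.
121^0.607 ≈ 18.376.
V ≈ 6.11 × 18.376 ≈ 112.3 kt.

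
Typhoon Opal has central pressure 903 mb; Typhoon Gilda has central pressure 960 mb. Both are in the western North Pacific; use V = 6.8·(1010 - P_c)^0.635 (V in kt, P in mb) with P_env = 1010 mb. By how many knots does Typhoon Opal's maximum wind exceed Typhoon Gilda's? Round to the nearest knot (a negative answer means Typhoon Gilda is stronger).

51 kt

Typhoon Opal: ΔP = 107; V ≈ 6.8 × 107^0.635 ≈ 132.18 kt.
Typhoon Gilda: ΔP = 50; V ≈ 6.8 × 50^0.635 ≈ 81.54 kt.
Difference ≈ 132.18 − 81.54 = 50.64 → 51 kt.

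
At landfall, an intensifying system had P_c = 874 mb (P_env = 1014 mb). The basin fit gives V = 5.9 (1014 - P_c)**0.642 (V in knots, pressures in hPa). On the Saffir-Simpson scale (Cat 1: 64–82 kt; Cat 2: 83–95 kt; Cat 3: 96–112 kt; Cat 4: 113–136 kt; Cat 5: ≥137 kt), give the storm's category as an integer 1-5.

ΔP = 1014 − 874 = 140 mb.
V ≈ 5.9 × 140^0.642 = 5.9 × 23.87 ≈ 141 kt.
141 kt falls in the Category 5 band.

5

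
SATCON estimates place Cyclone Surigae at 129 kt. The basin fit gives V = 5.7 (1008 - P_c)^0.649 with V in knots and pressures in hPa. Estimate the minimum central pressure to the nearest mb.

886 mb

ΔP = (V / 5.7)^(1/0.649) = (129/5.7)^1.541.
129/5.7 = 22.632; 22.632^1.541 ≈ 122.29 mb.
P_c = 1008 − 122.29 = 885.71 ≈ 886 mb.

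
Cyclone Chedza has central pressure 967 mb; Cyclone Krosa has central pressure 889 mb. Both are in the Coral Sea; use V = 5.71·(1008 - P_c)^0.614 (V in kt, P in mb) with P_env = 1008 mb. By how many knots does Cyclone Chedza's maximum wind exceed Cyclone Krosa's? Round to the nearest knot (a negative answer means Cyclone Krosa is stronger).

-52 kt

Cyclone Chedza: ΔP = 41; V ≈ 5.71 × 41^0.614 ≈ 55.83 kt.
Cyclone Krosa: ΔP = 119; V ≈ 5.71 × 119^0.614 ≈ 107.40 kt.
Difference ≈ 55.83 − 107.40 = -51.57 → -52 kt.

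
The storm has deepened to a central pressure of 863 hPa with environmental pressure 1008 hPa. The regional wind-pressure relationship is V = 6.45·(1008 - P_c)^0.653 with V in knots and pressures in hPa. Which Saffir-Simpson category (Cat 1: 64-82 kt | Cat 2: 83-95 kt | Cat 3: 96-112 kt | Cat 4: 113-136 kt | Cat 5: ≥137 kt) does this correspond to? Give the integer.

ΔP = 1008 − 863 = 145 hPa.
V ≈ 6.45 × 145^0.653 = 6.45 × 25.79 ≈ 166 kt.
166 kt falls in the Category 5 band.

5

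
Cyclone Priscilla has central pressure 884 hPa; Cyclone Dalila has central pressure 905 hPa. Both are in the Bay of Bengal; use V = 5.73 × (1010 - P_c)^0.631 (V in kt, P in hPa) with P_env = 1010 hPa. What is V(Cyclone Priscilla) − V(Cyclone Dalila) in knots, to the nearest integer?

Cyclone Priscilla: ΔP = 126; V ≈ 5.73 × 126^0.631 ≈ 121.20 kt.
Cyclone Dalila: ΔP = 105; V ≈ 5.73 × 105^0.631 ≈ 108.03 kt.
Difference ≈ 121.20 − 108.03 = 13.17 → 13 kt.

13 kt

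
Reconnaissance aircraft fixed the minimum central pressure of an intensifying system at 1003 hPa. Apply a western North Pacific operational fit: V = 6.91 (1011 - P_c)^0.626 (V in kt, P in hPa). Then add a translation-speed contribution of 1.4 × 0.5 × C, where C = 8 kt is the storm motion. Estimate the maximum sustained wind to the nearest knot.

ΔP = 1011 − 1003 = 8 hPa.
8^0.626 ≈ 3.676.
V ≈ 6.91 × 3.676 ≈ 25.4 kt.
Translation term: 1.4 × 0.5 × 8 = 5.6 kt.
Corrected V ≈ 31 kt → 31 kt.

31 kt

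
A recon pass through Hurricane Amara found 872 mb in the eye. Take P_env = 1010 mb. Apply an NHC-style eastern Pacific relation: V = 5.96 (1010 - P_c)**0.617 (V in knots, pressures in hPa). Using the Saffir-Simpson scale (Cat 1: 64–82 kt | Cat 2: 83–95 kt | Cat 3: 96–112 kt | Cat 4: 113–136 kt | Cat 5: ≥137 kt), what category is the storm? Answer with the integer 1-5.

ΔP = 1010 − 872 = 138 mb.
V ≈ 5.96 × 138^0.617 = 5.96 × 20.91 ≈ 125 kt.
125 kt falls in the Category 4 band.

4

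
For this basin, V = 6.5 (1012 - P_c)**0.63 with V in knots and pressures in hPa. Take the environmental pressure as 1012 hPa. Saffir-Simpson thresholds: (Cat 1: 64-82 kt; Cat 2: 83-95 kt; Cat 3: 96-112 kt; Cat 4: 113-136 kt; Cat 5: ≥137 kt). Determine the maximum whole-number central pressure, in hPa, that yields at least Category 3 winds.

940 hPa

Category 3 begins at V = 96 kt.
Required ΔP = (96/6.5)^(1/0.63) = 14.769^1.587 ≈ 71.80 hPa.
P_c ≤ 1012 − 71.80 = 940.20, so the highest integer P_c is 940 hPa.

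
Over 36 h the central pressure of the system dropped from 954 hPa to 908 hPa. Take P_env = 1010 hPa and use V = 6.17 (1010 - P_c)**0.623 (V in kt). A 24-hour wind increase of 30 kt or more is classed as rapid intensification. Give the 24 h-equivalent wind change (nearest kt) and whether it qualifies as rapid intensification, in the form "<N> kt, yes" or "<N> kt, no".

V₁: ΔP = 56, V ≈ 6.17 × 56^0.623 ≈ 75.75 kt.
V₂: ΔP = 102, V ≈ 6.17 × 102^0.623 ≈ 110.06 kt.
ΔV over 36 h = 34.31 kt → 24 h equivalent = 34.31 × 24/36 ≈ 22.87 kt.
23 kt < 30 kt ⇒ not rapid intensification.

23 kt, no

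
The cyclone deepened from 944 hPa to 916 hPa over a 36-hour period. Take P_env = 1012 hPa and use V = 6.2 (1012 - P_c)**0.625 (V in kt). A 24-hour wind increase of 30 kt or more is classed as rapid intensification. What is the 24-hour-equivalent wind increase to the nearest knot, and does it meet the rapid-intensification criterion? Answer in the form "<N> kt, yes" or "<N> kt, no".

14 kt, no

V₁: ΔP = 68, V ≈ 6.2 × 68^0.625 ≈ 86.64 kt.
V₂: ΔP = 96, V ≈ 6.2 × 96^0.625 ≈ 107.48 kt.
ΔV over 36 h = 20.84 kt → 24 h equivalent = 20.84 × 24/36 ≈ 13.89 kt.
14 kt < 30 kt ⇒ not rapid intensification.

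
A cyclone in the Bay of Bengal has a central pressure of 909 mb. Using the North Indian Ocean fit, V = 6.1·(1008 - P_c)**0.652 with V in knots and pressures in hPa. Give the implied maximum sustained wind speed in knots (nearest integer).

ΔP = 1008 − 909 = 99 mb.
99^0.652 ≈ 20.006.
V ≈ 6.1 × 20.006 ≈ 122.0 kt.

122 kt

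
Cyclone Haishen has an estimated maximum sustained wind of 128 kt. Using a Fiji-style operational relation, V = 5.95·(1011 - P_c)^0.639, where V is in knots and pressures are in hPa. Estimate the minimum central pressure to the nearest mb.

ΔP = (V / 5.95)^(1/0.639) = (128/5.95)^1.565.
128/5.95 = 21.513; 21.513^1.565 ≈ 121.78 mb.
P_c = 1011 − 121.78 = 889.22 ≈ 889 mb.

889 mb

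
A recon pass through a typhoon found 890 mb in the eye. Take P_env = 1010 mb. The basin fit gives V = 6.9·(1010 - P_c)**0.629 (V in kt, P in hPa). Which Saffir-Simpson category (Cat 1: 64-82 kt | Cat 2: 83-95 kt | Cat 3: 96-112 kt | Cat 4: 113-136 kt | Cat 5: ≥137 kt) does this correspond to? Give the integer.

ΔP = 1010 − 890 = 120 mb.
V ≈ 6.9 × 120^0.629 = 6.9 × 20.31 ≈ 140 kt.
140 kt falls in the Category 5 band.

5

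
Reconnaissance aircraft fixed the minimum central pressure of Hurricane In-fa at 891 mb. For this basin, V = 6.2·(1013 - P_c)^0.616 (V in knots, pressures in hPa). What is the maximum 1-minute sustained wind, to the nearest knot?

120 kt

ΔP = 1013 − 891 = 122 mb.
122^0.616 ≈ 19.284.
V ≈ 6.2 × 19.284 ≈ 119.6 kt.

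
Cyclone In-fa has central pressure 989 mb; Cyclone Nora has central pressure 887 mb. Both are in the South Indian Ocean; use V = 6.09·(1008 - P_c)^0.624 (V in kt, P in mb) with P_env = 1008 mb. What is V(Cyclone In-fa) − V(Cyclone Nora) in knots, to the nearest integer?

-83 kt

Cyclone In-fa: ΔP = 19; V ≈ 6.09 × 19^0.624 ≈ 38.24 kt.
Cyclone Nora: ΔP = 121; V ≈ 6.09 × 121^0.624 ≈ 121.42 kt.
Difference ≈ 38.24 − 121.42 = -83.18 → -83 kt.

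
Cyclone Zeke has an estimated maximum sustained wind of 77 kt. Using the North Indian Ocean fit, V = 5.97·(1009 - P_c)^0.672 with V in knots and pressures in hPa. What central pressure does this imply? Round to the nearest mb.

964 mb

ΔP = (V / 5.97)^(1/0.672) = (77/5.97)^1.488.
77/5.97 = 12.898; 12.898^1.488 ≈ 44.93 mb.
P_c = 1009 − 44.93 = 964.07 ≈ 964 mb.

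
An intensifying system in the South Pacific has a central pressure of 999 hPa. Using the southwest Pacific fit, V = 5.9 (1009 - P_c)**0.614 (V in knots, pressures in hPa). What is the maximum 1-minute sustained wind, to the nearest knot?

24 kt

ΔP = 1009 − 999 = 10 hPa.
10^0.614 ≈ 4.111.
V ≈ 5.9 × 4.111 ≈ 24.3 kt.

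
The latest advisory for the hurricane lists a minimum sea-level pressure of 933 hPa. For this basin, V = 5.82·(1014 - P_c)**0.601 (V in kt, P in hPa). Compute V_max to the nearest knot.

ΔP = 1014 − 933 = 81 hPa.
81^0.601 ≈ 14.028.
V ≈ 5.82 × 14.028 ≈ 81.6 kt.

82 kt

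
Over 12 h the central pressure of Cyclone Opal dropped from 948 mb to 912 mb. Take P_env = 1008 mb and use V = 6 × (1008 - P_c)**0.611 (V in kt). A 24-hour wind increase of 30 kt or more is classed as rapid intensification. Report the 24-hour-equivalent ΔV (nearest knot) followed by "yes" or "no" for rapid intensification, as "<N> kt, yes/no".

49 kt, yes

V₁: ΔP = 60, V ≈ 6 × 60^0.611 ≈ 73.22 kt.
V₂: ΔP = 96, V ≈ 6 × 96^0.611 ≈ 97.57 kt.
ΔV over 12 h = 24.35 kt → 24 h equivalent = 24.35 × 24/12 ≈ 48.70 kt.
49 kt ≥ 30 kt ⇒ rapid intensification.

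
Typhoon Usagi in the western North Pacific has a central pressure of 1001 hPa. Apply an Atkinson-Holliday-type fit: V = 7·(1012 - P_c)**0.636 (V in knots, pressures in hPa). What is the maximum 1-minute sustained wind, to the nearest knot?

32 kt

ΔP = 1012 − 1001 = 11 hPa.
11^0.636 ≈ 4.595.
V ≈ 7 × 4.595 ≈ 32.2 kt.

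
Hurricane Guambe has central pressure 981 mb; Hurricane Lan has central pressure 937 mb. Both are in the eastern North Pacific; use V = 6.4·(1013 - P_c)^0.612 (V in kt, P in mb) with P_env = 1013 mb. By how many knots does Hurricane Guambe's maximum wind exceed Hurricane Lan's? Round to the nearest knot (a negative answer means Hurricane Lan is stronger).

-37 kt

Hurricane Guambe: ΔP = 32; V ≈ 6.4 × 32^0.612 ≈ 53.37 kt.
Hurricane Lan: ΔP = 76; V ≈ 6.4 × 76^0.612 ≈ 90.62 kt.
Difference ≈ 53.37 − 90.62 = -37.25 → -37 kt.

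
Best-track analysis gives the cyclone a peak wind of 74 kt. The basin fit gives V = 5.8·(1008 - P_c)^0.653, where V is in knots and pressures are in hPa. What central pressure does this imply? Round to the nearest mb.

ΔP = (V / 5.8)^(1/0.653) = (74/5.8)^1.531.
74/5.8 = 12.759; 12.759^1.531 ≈ 49.37 mb.
P_c = 1008 − 49.37 = 958.63 ≈ 959 mb.

959 mb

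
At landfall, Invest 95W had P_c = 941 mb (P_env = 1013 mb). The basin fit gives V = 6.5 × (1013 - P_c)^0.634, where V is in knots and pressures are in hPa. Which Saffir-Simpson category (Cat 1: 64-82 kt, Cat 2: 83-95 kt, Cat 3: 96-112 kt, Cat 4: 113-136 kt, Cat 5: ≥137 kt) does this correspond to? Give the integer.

ΔP = 1013 − 941 = 72 mb.
V ≈ 6.5 × 72^0.634 = 6.5 × 15.05 ≈ 98 kt.
98 kt falls in the Category 3 band.

3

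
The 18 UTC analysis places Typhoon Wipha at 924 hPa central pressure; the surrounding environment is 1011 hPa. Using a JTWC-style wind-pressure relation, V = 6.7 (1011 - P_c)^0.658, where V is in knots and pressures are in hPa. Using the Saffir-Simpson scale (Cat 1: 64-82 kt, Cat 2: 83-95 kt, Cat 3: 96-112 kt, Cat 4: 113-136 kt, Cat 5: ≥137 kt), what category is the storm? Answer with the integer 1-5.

ΔP = 1011 − 924 = 87 hPa.
V ≈ 6.7 × 87^0.658 = 6.7 × 18.89 ≈ 127 kt.
127 kt falls in the Category 4 band.

4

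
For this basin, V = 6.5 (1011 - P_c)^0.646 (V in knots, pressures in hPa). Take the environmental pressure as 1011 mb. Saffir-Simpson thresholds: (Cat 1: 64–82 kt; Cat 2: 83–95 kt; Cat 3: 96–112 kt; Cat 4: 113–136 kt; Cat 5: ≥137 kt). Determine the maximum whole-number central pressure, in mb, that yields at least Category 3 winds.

Category 3 begins at V = 96 kt.
Required ΔP = (96/6.5)^(1/0.646) = 14.769^1.548 ≈ 64.59 mb.
P_c ≤ 1011 − 64.59 = 946.41, so the highest integer P_c is 946 mb.

946 mb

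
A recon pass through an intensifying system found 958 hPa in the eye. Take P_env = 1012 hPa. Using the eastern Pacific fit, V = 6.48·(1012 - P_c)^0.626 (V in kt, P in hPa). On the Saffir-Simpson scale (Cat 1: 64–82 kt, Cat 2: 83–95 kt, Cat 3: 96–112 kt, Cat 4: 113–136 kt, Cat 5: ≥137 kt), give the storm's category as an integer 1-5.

ΔP = 1012 − 958 = 54 hPa.
V ≈ 6.48 × 54^0.626 = 6.48 × 12.15 ≈ 79 kt.
79 kt falls in the Category 1 band.

1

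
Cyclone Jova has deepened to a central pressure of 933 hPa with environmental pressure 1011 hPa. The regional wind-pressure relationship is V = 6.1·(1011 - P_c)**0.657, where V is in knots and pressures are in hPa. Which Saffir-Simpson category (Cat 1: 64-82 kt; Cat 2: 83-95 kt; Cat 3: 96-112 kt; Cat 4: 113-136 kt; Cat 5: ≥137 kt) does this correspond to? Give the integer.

3

ΔP = 1011 − 933 = 78 hPa.
V ≈ 6.1 × 78^0.657 = 6.1 × 17.50 ≈ 107 kt.
107 kt falls in the Category 3 band.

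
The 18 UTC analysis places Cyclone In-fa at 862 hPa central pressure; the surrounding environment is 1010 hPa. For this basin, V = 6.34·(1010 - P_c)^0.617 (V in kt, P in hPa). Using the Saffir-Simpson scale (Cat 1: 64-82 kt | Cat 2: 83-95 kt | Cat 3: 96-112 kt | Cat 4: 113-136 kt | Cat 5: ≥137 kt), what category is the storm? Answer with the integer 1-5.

5

ΔP = 1010 − 862 = 148 hPa.
V ≈ 6.34 × 148^0.617 = 6.34 × 21.83 ≈ 138 kt.
138 kt falls in the Category 5 band.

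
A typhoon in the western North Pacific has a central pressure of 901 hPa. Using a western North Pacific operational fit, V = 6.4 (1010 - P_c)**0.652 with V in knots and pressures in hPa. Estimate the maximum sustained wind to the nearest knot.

136 kt

ΔP = 1010 − 901 = 109 hPa.
109^0.652 ≈ 21.301.
V ≈ 6.4 × 21.301 ≈ 136.3 kt.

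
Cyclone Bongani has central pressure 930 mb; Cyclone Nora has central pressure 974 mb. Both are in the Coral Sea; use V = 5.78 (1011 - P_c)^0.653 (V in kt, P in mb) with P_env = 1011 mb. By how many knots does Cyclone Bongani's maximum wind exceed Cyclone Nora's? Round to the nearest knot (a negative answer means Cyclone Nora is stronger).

41 kt

Cyclone Bongani: ΔP = 81; V ≈ 5.78 × 81^0.653 ≈ 101.90 kt.
Cyclone Nora: ΔP = 37; V ≈ 5.78 × 37^0.653 ≈ 61.09 kt.
Difference ≈ 101.90 − 61.09 = 40.81 → 41 kt.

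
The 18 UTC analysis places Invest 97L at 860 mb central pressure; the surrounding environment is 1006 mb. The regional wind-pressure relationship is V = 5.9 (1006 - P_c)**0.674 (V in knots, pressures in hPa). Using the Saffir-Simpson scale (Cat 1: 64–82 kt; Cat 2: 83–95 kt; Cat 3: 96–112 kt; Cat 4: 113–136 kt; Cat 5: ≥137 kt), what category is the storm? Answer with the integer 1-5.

ΔP = 1006 − 860 = 146 mb.
V ≈ 5.9 × 146^0.674 = 5.9 × 28.76 ≈ 170 kt.
170 kt falls in the Category 5 band.

5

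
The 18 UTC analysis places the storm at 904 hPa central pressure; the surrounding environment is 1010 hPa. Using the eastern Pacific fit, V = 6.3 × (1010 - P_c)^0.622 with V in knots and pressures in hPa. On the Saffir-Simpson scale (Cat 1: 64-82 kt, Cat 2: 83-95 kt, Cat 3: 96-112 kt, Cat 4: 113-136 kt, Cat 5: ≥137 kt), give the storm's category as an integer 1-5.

ΔP = 1010 − 904 = 106 hPa.
V ≈ 6.3 × 106^0.622 = 6.3 × 18.19 ≈ 115 kt.
115 kt falls in the Category 4 band.

4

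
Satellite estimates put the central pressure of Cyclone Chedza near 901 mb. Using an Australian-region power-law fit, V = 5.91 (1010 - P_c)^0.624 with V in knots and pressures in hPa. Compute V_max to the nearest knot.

ΔP = 1010 − 901 = 109 mb.
109^0.624 ≈ 18.679.
V ≈ 5.91 × 18.679 ≈ 110.4 kt.

110 kt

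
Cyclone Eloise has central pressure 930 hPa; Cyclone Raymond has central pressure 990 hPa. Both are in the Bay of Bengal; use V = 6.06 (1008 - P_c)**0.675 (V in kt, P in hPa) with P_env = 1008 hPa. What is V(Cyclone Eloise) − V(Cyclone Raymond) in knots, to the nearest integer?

Cyclone Eloise: ΔP = 78; V ≈ 6.06 × 78^0.675 ≈ 114.72 kt.
Cyclone Raymond: ΔP = 18; V ≈ 6.06 × 18^0.675 ≈ 42.64 kt.
Difference ≈ 114.72 − 42.64 = 72.08 → 72 kt.

72 kt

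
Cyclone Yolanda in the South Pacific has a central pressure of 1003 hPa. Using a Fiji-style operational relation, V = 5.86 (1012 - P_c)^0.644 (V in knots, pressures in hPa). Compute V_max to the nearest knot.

ΔP = 1012 − 1003 = 9 hPa.
9^0.644 ≈ 4.117.
V ≈ 5.86 × 4.117 ≈ 24.1 kt.

24 kt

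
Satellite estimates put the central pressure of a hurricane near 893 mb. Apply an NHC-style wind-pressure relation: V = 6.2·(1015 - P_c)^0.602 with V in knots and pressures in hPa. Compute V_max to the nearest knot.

ΔP = 1015 − 893 = 122 mb.
122^0.602 ≈ 18.030.
V ≈ 6.2 × 18.030 ≈ 111.8 kt.

112 kt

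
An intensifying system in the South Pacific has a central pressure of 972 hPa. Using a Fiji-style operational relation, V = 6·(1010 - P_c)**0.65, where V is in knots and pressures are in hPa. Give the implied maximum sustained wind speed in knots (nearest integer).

ΔP = 1010 − 972 = 38 hPa.
38^0.65 ≈ 10.638.
V ≈ 6 × 10.638 ≈ 63.8 kt.

64 kt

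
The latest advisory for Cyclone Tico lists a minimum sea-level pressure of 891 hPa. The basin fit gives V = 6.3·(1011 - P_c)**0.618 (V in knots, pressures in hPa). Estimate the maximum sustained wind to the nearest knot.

ΔP = 1011 − 891 = 120 hPa.
120^0.618 ≈ 19.272.
V ≈ 6.3 × 19.272 ≈ 121.4 kt.

121 kt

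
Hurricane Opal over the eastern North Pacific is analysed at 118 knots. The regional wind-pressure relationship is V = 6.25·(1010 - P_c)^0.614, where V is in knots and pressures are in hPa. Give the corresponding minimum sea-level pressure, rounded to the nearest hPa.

ΔP = (V / 6.25)^(1/0.614) = (118/6.25)^1.629.
118/6.25 = 18.880; 18.880^1.629 ≈ 119.72 hPa.
P_c = 1010 − 119.72 = 890.28 ≈ 890 hPa.

890 hPa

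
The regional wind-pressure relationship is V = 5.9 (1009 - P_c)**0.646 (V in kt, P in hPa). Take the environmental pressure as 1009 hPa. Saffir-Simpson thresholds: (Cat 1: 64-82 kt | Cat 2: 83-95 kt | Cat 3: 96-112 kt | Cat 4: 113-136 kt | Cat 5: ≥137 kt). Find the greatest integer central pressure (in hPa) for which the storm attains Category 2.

Category 2 begins at V = 83 kt.
Required ΔP = (83/5.9)^(1/0.646) = 14.068^1.548 ≈ 59.90 hPa.
P_c ≤ 1009 − 59.90 = 949.10, so the highest integer P_c is 949 hPa.

949 hPa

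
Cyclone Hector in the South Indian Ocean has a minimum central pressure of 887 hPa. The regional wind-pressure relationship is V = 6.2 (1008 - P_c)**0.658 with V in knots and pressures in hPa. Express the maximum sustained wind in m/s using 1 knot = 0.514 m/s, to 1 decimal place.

74.8 m/s

ΔP = 1008 − 887 = 121 hPa.
V ≈ 6.2 × 121^0.658 = 6.2 × 23.468 ≈ 145.500 kt.
145.500 × 0.514 ≈ 74.79 m/s → 74.8 m/s.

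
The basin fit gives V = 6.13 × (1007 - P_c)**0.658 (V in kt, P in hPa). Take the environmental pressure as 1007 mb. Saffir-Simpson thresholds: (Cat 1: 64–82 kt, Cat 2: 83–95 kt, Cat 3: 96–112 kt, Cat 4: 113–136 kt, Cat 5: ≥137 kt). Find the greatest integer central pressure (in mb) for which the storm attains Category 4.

923 mb

Category 4 begins at V = 113 kt.
Required ΔP = (113/6.13)^(1/0.658) = 18.434^1.520 ≈ 83.84 mb.
P_c ≤ 1007 − 83.84 = 923.16, so the highest integer P_c is 923 mb.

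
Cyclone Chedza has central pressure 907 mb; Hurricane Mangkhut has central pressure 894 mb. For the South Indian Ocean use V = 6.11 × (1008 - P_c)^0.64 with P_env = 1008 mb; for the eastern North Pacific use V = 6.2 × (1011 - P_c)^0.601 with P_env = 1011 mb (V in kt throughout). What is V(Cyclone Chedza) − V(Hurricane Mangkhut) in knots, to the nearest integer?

Cyclone Chedza: ΔP = 101; V ≈ 6.11 × 101^0.64 ≈ 117.17 kt.
Hurricane Mangkhut: ΔP = 117; V ≈ 6.2 × 117^0.601 ≈ 108.49 kt.
Difference ≈ 117.17 − 108.49 = 8.68 → 9 kt.

9 kt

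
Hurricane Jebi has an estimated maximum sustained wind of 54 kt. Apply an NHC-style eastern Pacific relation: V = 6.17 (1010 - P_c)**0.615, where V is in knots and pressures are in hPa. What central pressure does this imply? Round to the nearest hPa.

ΔP = (V / 6.17)^(1/0.615) = (54/6.17)^1.626.
54/6.17 = 8.752; 8.752^1.626 ≈ 34.03 hPa.
P_c = 1010 − 34.03 = 975.97 ≈ 976 hPa.

976 hPa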